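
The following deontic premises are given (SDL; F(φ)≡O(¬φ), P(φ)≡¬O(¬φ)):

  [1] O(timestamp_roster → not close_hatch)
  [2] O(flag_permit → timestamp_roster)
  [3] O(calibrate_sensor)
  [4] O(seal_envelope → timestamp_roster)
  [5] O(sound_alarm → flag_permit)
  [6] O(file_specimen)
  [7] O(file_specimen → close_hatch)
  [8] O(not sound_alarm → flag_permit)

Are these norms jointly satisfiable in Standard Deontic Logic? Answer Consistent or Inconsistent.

Inconsistent

Premises 8 and 5 cover both cases: O(not sound_alarm → flag_permit) and O(sound_alarm → flag_permit). Since not sound_alarm ∨ sound_alarm is a tautology, O(flag_permit) follows.
Applying K to premise 2 (O(flag_permit → timestamp_roster)) and O(flag_permit) yields O(timestamp_roster).
Applying K to premise 1 (O(timestamp_roster → not close_hatch)) and O(timestamp_roster) yields O(not close_hatch).
Premise 7, O(file_specimen → close_hatch), contraposes to O(not close_hatch → not file_specimen); with O(not close_hatch) we get O(not file_specimen).
However, premise 6 gives O(file_specimen).
We now have both O(not file_specimen) and O(file_specimen) — file_specimen is simultaneously obligatory and forbidden, violating the D-axiom.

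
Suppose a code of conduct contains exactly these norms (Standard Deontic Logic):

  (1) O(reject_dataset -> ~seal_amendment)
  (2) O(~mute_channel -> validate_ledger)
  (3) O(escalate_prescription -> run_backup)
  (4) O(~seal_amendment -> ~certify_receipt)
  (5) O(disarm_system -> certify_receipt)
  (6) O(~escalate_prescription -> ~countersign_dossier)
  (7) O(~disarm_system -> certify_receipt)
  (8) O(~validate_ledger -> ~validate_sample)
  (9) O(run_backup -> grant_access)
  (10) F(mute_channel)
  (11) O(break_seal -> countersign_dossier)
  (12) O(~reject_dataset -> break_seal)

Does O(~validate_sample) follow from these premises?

No

Premise 8 is O(~validate_ledger -> ~validate_sample), but O(~validate_ledger) is not derivable from the premises, so it does not yield O(~validate_sample).
No other premise forces O(~validate_sample). An ideal world satisfying every premise can still have ~validate_sample false, so O(~validate_sample) is not derivable.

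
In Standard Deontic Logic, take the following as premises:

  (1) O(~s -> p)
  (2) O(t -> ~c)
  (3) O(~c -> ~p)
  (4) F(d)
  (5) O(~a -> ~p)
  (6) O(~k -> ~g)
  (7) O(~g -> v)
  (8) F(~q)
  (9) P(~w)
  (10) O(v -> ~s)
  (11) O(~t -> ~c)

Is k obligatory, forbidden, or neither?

Premises 2 and 11 cover both cases: O(t -> ~c) and O(~t -> ~c). Since t ∨ ~t is a tautology, O(~c) follows.
Premise 3 is O(~c -> ~p); since O(~c), deontic closure gives O(~p).
Premise 1, O(~s -> p), contraposes to O(~p -> s); with O(~p) we get O(s).
Premise 10, O(v -> ~s), contraposes to O(s -> ~v); with O(s) we get O(~v).
Premise 7, O(~g -> v), contraposes to O(~v -> g); with O(~v) we get O(g).
Premise 6 is O(~k -> ~g); contrapositively O(g -> k). Since O(g) holds, K gives O(k).
Premises 4, 5, 8, 9 do not contribute to this derivation.
Hence k is obligatory.

Obligatory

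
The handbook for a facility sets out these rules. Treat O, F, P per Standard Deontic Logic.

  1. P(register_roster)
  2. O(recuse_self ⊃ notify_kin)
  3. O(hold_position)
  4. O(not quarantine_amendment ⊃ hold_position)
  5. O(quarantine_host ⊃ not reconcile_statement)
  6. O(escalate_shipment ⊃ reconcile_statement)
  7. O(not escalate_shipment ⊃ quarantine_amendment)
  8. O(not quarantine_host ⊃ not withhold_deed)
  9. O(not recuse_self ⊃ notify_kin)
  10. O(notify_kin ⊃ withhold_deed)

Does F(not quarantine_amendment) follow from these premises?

Yes

Premises 9 and 2 cover both cases: O(not recuse_self ⊃ notify_kin) and O(recuse_self ⊃ notify_kin). Since not recuse_self ∨ recuse_self is a tautology, O(notify_kin) follows.
Premise 10 is O(notify_kin ⊃ withhold_deed); since O(notify_kin), deontic closure gives O(withhold_deed).
Premise 8, O(not quarantine_host ⊃ not withhold_deed), contraposes to O(withhold_deed ⊃ quarantine_host); with O(withhold_deed) we get O(quarantine_host).
With premise 5, O(quarantine_host ⊃ not reconcile_statement), the K-axiom yields O(not reconcile_statement).
Premise 6, O(escalate_shipment ⊃ reconcile_statement), contraposes to O(not reconcile_statement ⊃ not escalate_shipment); with O(not reconcile_statement) we get O(not escalate_shipment).
Premise 7 is O(not escalate_shipment ⊃ quarantine_amendment); since O(not escalate_shipment), deontic closure gives O(quarantine_amendment).
Premises 1, 3, 4 do not contribute to this derivation.
So O(quarantine_amendment) holds, i.e. F(not quarantine_amendment). The claim follows.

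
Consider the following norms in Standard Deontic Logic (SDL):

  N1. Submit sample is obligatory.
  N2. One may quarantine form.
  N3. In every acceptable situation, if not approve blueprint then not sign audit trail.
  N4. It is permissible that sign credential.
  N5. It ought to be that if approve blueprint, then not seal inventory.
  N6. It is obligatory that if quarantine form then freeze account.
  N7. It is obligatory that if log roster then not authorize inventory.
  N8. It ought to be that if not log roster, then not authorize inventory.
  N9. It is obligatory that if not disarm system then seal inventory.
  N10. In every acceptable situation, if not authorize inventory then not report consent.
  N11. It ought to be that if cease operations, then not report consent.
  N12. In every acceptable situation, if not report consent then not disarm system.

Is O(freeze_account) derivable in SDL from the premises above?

Premise 6 is O(quarantine_form → freeze_account), but O(quarantine_form) is not derivable from the premises (the permission P(quarantine_form) asserts only ¬O(¬quarantine_form), not O(quarantine_form)), so it does not yield O(freeze_account).
No other premise forces O(freeze_account). An ideal world satisfying every premise can still have freeze_account false, so O(freeze_account) is not derivable.

No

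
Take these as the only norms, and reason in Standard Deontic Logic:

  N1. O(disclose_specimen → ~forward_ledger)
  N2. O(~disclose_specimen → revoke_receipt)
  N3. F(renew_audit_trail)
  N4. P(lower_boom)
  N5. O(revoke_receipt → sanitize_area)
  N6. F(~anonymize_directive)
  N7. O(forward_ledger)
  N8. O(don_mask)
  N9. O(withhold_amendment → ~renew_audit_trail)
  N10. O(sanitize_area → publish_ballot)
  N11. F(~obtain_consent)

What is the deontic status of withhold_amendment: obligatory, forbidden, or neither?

Premise 9 is O(withhold_amendment → ~renew_audit_trail); even if O(~renew_audit_trail) held, inferring O(withhold_amendment) would be affirming the consequent — invalid.
No premise or chain of K-axiom applications forces O(withhold_amendment), and none forces O(~withhold_amendment). So withhold_amendment is neither obligatory nor forbidden under these norms.

Neither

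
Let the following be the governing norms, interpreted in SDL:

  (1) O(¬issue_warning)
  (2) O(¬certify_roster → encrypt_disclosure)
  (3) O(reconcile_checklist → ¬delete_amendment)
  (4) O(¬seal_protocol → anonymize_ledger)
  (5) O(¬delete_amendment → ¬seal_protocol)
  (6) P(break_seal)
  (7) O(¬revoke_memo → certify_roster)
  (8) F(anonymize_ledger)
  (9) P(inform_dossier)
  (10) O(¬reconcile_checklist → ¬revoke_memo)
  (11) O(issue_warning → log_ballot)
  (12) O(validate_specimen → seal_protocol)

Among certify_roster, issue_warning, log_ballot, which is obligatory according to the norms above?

certify_roster

Premise 8, F(anonymize_ledger), is equivalent to O(¬anonymize_ledger).
Premise 4 is O(¬seal_protocol → anonymize_ledger); contrapositively O(¬anonymize_ledger → seal_protocol). Since O(¬anonymize_ledger) holds, K gives O(seal_protocol).
The contrapositive of premise 5 (O(¬delete_amendment → ¬seal_protocol)) is O(seal_protocol → delete_amendment), and O(seal_protocol) is already established, so O(delete_amendment).
Premise 3 is O(reconcile_checklist → ¬delete_amendment); contrapositively O(delete_amendment → ¬reconcile_checklist). Since O(delete_amendment) holds, K gives O(¬reconcile_checklist).
Premise 10 is O(¬reconcile_checklist → ¬revoke_memo); since O(¬reconcile_checklist), deontic closure gives O(¬revoke_memo).
Premise 7 is O(¬revoke_memo → certify_roster); since O(¬revoke_memo), deontic closure gives O(certify_roster).
So O(certify_roster) holds — certify_roster is obligatory. None of the other listed options is made obligatory by any chain of premises.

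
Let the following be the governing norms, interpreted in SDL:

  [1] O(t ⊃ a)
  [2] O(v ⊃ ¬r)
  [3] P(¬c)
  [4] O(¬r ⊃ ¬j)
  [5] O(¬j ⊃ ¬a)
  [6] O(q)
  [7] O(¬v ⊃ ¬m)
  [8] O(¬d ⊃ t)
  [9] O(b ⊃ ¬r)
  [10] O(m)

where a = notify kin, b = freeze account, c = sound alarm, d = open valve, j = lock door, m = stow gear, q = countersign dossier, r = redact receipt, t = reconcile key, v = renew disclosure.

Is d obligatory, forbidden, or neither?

Obligatory

Premise 10 gives O(m).
Premise 7 is O(¬v ⊃ ¬m); contrapositively O(m ⊃ v). Since O(m) holds, K gives O(v).
From O(v) and premise 2, O(v ⊃ ¬r), we obtain O(¬r).
Applying K to premise 4 (O(¬r ⊃ ¬j)) and O(¬r) yields O(¬j).
Applying K to premise 5 (O(¬j ⊃ ¬a)) and O(¬j) yields O(¬a).
Premise 1, O(t ⊃ a), contraposes to O(¬a ⊃ ¬t); with O(¬a) we get O(¬t).
Premise 8, O(¬d ⊃ t), contraposes to O(¬t ⊃ d); with O(¬t) we get O(d).
Premises 3, 6, 9 do not contribute to this derivation.
Hence d is obligatory.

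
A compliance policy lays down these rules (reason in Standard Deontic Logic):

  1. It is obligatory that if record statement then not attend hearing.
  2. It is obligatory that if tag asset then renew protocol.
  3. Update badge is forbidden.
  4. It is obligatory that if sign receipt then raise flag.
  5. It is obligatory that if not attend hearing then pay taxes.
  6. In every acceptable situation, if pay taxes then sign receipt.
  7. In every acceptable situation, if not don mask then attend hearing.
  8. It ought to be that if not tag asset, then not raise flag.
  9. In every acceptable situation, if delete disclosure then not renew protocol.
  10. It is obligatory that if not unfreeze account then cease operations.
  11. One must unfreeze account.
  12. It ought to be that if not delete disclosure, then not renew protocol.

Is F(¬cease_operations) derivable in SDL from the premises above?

No

Premise 10 is O(¬unfreeze_account → cease_operations), but O(¬unfreeze_account) is not derivable from the premises, so it does not yield O(cease_operations).
No other premise forces O(cease_operations). An ideal world satisfying every premise can still have ¬cease_operations true, so F(¬cease_operations) is not derivable.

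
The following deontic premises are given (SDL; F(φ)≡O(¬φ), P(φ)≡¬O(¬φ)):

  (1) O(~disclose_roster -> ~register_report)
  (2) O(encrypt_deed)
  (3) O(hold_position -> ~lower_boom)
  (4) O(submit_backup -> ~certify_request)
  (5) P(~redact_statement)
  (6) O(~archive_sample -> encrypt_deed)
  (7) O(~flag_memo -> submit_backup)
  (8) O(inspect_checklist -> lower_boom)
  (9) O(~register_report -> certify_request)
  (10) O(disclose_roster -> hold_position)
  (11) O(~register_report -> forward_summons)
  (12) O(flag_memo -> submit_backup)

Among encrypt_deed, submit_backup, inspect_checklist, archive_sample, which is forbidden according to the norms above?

inspect_checklist

Premises 12 and 7 are O(flag_memo -> submit_backup) and O(~flag_memo -> submit_backup); every ideal world satisfies flag_memo or ~flag_memo, so in either case submit_backup holds — hence O(submit_backup).
Applying K to premise 4 (O(submit_backup -> ~certify_request)) and O(submit_backup) yields O(~certify_request).
Premise 9 is O(~register_report -> certify_request); contrapositively O(~certify_request -> register_report). Since O(~certify_request) holds, K gives O(register_report).
The contrapositive of premise 1 (O(~disclose_roster -> ~register_report)) is O(register_report -> disclose_roster), and O(register_report) is already established, so O(disclose_roster).
Applying K to premise 10 (O(disclose_roster -> hold_position)) and O(disclose_roster) yields O(hold_position).
From O(hold_position) and premise 3, O(hold_position -> ~lower_boom), we obtain O(~lower_boom).
The contrapositive of premise 8 (O(inspect_checklist -> lower_boom)) is O(~lower_boom -> ~inspect_checklist), and O(~lower_boom) is already established, so O(~inspect_checklist).
So O(~inspect_checklist) holds, i.e. inspect_checklist is forbidden. None of the other listed options is forbidden under the premises.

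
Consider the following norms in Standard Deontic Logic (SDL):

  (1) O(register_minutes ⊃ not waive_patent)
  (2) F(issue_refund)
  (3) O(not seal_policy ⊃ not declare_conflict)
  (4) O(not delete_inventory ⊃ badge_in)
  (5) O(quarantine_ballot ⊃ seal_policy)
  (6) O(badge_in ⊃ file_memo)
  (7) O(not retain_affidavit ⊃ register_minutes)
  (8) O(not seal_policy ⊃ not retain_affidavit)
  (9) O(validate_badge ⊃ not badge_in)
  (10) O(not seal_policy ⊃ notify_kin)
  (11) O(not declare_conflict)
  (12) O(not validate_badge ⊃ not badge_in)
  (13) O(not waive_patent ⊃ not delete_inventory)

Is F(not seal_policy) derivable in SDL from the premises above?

By case analysis on not validate_badge: premise 12 gives O(not validate_badge ⊃ not badge_in) and premise 9 gives O(validate_badge ⊃ not badge_in), so O(not badge_in) either way.
Premise 4 is O(not delete_inventory ⊃ badge_in); contrapositively O(not badge_in ⊃ delete_inventory). Since O(not badge_in) holds, K gives O(delete_inventory).
Premise 13 is O(not waive_patent ⊃ not delete_inventory); contrapositively O(delete_inventory ⊃ waive_patent). Since O(delete_inventory) holds, K gives O(waive_patent).
Premise 1 is O(register_minutes ⊃ not waive_patent); contrapositively O(waive_patent ⊃ not register_minutes). Since O(waive_patent) holds, K gives O(not register_minutes).
The contrapositive of premise 7 (O(not retain_affidavit ⊃ register_minutes)) is O(not register_minutes ⊃ retain_affidavit), and O(not register_minutes) is already established, so O(retain_affidavit).
Premise 8, O(not seal_policy ⊃ not retain_affidavit), contraposes to O(retain_affidavit ⊃ seal_policy); with O(retain_affidavit) we get O(seal_policy).
Premises 2, 3, 5, 6, 10, 11 do not contribute to this derivation.
So O(seal_policy) holds, i.e. F(not seal_policy). The claim follows.

Yes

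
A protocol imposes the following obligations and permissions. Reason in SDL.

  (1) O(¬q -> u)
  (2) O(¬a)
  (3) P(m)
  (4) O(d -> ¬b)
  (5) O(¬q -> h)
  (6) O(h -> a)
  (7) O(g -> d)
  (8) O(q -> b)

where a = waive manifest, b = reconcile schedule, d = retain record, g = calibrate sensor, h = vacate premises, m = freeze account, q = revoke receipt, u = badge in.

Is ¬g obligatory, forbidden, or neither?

Obligatory

Premise 2 states O(¬a) outright.
The contrapositive of premise 6 (O(h -> a)) is O(¬a -> ¬h), and O(¬a) is already established, so O(¬h).
Premise 5, O(¬q -> h), contraposes to O(¬h -> q); with O(¬h) we get O(q).
From O(q) and premise 8, O(q -> b), we obtain O(b).
Premise 4 is O(d -> ¬b); contrapositively O(b -> ¬d). Since O(b) holds, K gives O(¬d).
Premise 7 is O(g -> d); contrapositively O(¬d -> ¬g). Since O(¬d) holds, K gives O(¬g).
Premises 1, 3 do not contribute to this derivation.
Hence ¬g is obligatory.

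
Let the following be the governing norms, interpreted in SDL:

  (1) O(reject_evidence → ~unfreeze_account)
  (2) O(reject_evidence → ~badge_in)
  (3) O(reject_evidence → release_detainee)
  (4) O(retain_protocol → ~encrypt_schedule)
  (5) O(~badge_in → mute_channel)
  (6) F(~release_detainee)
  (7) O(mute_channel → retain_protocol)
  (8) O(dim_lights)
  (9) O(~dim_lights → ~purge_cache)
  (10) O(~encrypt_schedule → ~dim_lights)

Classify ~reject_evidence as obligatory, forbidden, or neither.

Premise 8 gives O(dim_lights).
Premise 10, O(~encrypt_schedule → ~dim_lights), contraposes to O(dim_lights → encrypt_schedule); with O(dim_lights) we get O(encrypt_schedule).
Premise 4, O(retain_protocol → ~encrypt_schedule), contraposes to O(encrypt_schedule → ~retain_protocol); with O(encrypt_schedule) we get O(~retain_protocol).
The contrapositive of premise 7 (O(mute_channel → retain_protocol)) is O(~retain_protocol → ~mute_channel), and O(~retain_protocol) is already established, so O(~mute_channel).
Premise 5 is O(~badge_in → mute_channel); contrapositively O(~mute_channel → badge_in). Since O(~mute_channel) holds, K gives O(badge_in).
Premise 2 is O(reject_evidence → ~badge_in); contrapositively O(badge_in → ~reject_evidence). Since O(badge_in) holds, K gives O(~reject_evidence).
Premises 1, 3, 6, 9 do not contribute to this derivation.
Hence ~reject_evidence is obligatory.

Obligatory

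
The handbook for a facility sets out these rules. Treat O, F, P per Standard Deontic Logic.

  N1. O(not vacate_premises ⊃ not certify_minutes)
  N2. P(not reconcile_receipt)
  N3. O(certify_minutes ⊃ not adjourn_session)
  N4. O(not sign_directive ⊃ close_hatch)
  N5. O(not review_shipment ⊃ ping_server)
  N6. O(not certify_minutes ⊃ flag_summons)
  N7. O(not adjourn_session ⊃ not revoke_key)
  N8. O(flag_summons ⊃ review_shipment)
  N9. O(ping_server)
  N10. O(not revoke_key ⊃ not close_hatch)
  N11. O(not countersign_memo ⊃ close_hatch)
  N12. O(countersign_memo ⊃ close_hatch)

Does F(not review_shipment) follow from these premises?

Yes

By case analysis on not countersign_memo: premise 11 gives O(not countersign_memo ⊃ close_hatch) and premise 12 gives O(countersign_memo ⊃ close_hatch), so O(close_hatch) either way.
Premise 10 is O(not revoke_key ⊃ not close_hatch); contrapositively O(close_hatch ⊃ revoke_key). Since O(close_hatch) holds, K gives O(revoke_key).
Premise 7, O(not adjourn_session ⊃ not revoke_key), contraposes to O(revoke_key ⊃ adjourn_session); with O(revoke_key) we get O(adjourn_session).
The contrapositive of premise 3 (O(certify_minutes ⊃ not adjourn_session)) is O(adjourn_session ⊃ not certify_minutes), and O(adjourn_session) is already established, so O(not certify_minutes).
Premise 6 is O(not certify_minutes ⊃ flag_summons); since O(not certify_minutes), deontic closure gives O(flag_summons).
Premise 8 is O(flag_summons ⊃ review_shipment); since O(flag_summons), deontic closure gives O(review_shipment).
Premises 1, 2, 4, 5, 9 do not contribute to this derivation.
So O(review_shipment) holds, i.e. F(not review_shipment). The claim follows.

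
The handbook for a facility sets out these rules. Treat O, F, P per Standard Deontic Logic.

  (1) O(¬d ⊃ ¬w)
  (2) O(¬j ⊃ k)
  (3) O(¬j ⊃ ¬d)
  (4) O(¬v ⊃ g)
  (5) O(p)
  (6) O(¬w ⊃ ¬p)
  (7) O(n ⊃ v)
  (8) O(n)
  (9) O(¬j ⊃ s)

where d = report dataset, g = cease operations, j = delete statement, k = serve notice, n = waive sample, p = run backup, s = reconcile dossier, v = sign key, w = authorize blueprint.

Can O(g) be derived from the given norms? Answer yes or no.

Premise 4 is O(¬v ⊃ g), but O(¬v) is not derivable from the premises, so it does not yield O(g).
No other premise forces O(g). An ideal world satisfying every premise can still have g false, so O(g) is not derivable.

No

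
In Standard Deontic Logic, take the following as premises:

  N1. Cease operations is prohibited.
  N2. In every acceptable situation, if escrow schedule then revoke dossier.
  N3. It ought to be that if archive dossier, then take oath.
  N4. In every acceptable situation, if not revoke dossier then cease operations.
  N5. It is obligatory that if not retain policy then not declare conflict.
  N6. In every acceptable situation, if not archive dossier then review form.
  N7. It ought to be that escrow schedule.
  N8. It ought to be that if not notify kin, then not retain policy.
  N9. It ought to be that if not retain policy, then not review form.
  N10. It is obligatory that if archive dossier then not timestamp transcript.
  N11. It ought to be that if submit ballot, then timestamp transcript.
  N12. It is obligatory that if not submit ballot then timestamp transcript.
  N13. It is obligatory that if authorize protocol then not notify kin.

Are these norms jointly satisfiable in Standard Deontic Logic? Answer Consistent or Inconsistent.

Consistent

Premise 4 is O(¬revoke_dossier → cease_operations), but O(¬revoke_dossier) is not derivable from the premises, so it does not yield O(cease_operations).
So O(cease_operations) is not derivable, and the apparent clash with O(¬cease_operations) does not arise.
A world satisfying every obligation exists (e.g. archive_dossier=false, authorize_protocol=false, cease_operations=false, declare_conflict=false, escrow_schedule=true, notify_kin=true, retain_policy=true, review_form=true, revoke_dossier=true, submit_ballot=false, take_oath=false, timestamp_transcript=true); no atom is both obligatory and forbidden, so the set is consistent.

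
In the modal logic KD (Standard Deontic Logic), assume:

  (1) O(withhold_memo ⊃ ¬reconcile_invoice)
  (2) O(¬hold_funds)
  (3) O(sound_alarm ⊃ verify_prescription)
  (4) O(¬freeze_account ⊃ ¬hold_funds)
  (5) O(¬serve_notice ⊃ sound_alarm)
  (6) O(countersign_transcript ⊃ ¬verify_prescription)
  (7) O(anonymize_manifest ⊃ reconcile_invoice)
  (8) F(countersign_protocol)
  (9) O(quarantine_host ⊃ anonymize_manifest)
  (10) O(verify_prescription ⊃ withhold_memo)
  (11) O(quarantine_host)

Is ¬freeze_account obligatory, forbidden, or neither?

Premise 4 is O(¬freeze_account ⊃ ¬hold_funds); even if O(¬hold_funds) held, inferring O(¬freeze_account) would be affirming the consequent — invalid.
No premise or chain of K-axiom applications forces O(¬freeze_account), and none forces O(freeze_account). So ¬freeze_account is neither obligatory nor forbidden under these norms.

Neither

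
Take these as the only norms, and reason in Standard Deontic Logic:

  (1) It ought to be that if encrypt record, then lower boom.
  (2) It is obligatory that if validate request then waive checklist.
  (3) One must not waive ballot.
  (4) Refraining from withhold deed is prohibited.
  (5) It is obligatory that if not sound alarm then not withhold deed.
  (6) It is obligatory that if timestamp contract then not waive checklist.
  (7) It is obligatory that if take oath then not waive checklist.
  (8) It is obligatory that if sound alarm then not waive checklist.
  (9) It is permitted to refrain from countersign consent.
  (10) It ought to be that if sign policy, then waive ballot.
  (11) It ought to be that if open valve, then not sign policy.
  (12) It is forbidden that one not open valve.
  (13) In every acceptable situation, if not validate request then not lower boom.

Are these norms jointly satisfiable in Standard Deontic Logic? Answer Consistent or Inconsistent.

Consistent

Premise 10 is O(sign_policy → waive_ballot), but O(sign_policy) is not derivable from the premises, so it does not yield O(waive_ballot).
So O(waive_ballot) is not derivable, and the apparent clash with O(¬waive_ballot) does not arise.
A world satisfying every obligation exists (e.g. countersign_consent=false, encrypt_record=false, lower_boom=false, open_valve=true, sign_policy=false, sound_alarm=true, take_oath=false, timestamp_contract=false, validate_request=false, waive_ballot=false, waive_checklist=false, withhold_deed=true); no atom is both obligatory and forbidden, so the set is consistent.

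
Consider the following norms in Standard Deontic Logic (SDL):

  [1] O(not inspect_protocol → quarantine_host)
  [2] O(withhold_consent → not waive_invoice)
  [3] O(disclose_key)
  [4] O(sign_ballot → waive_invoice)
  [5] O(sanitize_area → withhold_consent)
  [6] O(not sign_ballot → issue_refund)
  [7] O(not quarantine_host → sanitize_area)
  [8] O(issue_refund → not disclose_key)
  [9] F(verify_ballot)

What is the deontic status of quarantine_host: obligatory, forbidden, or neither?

Obligatory

Premise 3 states O(disclose_key) outright.
Premise 8, O(issue_refund → not disclose_key), contraposes to O(disclose_key → not issue_refund); with O(disclose_key) we get O(not issue_refund).
Premise 6 is O(not sign_ballot → issue_refund); contrapositively O(not issue_refund → sign_ballot). Since O(not issue_refund) holds, K gives O(sign_ballot).
Applying K to premise 4 (O(sign_ballot → waive_invoice)) and O(sign_ballot) yields O(waive_invoice).
Premise 2, O(withhold_consent → not waive_invoice), contraposes to O(waive_invoice → not withhold_consent); with O(waive_invoice) we get O(not withhold_consent).
Premise 5 is O(sanitize_area → withhold_consent); contrapositively O(not withhold_consent → not sanitize_area). Since O(not withhold_consent) holds, K gives O(not sanitize_area).
The contrapositive of premise 7 (O(not quarantine_host → sanitize_area)) is O(not sanitize_area → quarantine_host), and O(not sanitize_area) is already established, so O(quarantine_host).
Premises 1, 9 do not contribute to this derivation.
Hence quarantine_host is obligatory.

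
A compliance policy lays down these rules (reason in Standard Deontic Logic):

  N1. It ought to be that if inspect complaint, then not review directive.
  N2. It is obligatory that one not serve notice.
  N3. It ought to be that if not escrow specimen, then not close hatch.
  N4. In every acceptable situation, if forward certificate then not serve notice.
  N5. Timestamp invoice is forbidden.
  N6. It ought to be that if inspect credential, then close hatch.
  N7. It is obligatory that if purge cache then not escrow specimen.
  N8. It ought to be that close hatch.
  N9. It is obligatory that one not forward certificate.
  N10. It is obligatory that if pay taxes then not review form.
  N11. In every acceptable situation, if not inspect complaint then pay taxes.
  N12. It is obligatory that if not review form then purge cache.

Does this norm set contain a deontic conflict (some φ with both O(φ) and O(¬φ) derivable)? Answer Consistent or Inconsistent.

Premise 4 is O(forward_certificate → ¬serve_notice); even if O(¬serve_notice) held, inferring O(forward_certificate) would be affirming the consequent — invalid.
So O(forward_certificate) is not derivable, and the apparent clash with O(¬forward_certificate) does not arise.
A world satisfying every obligation exists (e.g. close_hatch=true, escrow_specimen=true, forward_certificate=false, inspect_complaint=true, inspect_credential=false, pay_taxes=false, purge_cache=false, review_directive=false, review_form=true, serve_notice=false, timestamp_invoice=false); no atom is both obligatory and forbidden, so the set is consistent.

Consistent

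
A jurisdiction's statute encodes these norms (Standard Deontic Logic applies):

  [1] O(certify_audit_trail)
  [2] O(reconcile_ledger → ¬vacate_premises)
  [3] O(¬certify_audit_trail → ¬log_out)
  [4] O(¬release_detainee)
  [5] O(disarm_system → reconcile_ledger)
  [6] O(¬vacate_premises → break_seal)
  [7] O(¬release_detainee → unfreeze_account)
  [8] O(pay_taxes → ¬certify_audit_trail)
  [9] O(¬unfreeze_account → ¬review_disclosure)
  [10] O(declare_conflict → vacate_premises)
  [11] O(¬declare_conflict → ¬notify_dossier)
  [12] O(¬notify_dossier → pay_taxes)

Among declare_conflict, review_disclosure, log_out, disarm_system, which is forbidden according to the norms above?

Premise 1 gives O(certify_audit_trail).
Premise 8, O(pay_taxes → ¬certify_audit_trail), contraposes to O(certify_audit_trail → ¬pay_taxes); with O(certify_audit_trail) we get O(¬pay_taxes).
The contrapositive of premise 12 (O(¬notify_dossier → pay_taxes)) is O(¬pay_taxes → notify_dossier), and O(¬pay_taxes) is already established, so O(notify_dossier).
Premise 11 is O(¬declare_conflict → ¬notify_dossier); contrapositively O(notify_dossier → declare_conflict). Since O(notify_dossier) holds, K gives O(declare_conflict).
From O(declare_conflict) and premise 10, O(declare_conflict → vacate_premises), we obtain O(vacate_premises).
Premise 2, O(reconcile_ledger → ¬vacate_premises), contraposes to O(vacate_premises → ¬reconcile_ledger); with O(vacate_premises) we get O(¬reconcile_ledger).
Premise 5, O(disarm_system → reconcile_ledger), contraposes to O(¬reconcile_ledger → ¬disarm_system); with O(¬reconcile_ledger) we get O(¬disarm_system).
So O(¬disarm_system) holds, i.e. disarm_system is forbidden. None of the other listed options is forbidden under the premises.

disarm_system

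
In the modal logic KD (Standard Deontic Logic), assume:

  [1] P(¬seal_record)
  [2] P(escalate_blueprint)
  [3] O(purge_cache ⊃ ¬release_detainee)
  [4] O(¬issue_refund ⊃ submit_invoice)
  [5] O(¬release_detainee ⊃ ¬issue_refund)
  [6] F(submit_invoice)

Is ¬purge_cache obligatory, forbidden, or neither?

Premise 6, F(submit_invoice), is equivalent to O(¬submit_invoice).
Premise 4 is O(¬issue_refund ⊃ submit_invoice); contrapositively O(¬submit_invoice ⊃ issue_refund). Since O(¬submit_invoice) holds, K gives O(issue_refund).
Premise 5, O(¬release_detainee ⊃ ¬issue_refund), contraposes to O(issue_refund ⊃ release_detainee); with O(issue_refund) we get O(release_detainee).
The contrapositive of premise 3 (O(purge_cache ⊃ ¬release_detainee)) is O(release_detainee ⊃ ¬purge_cache), and O(release_detainee) is already established, so O(¬purge_cache).
Premises 1, 2 do not contribute to this derivation.
Hence ¬purge_cache is obligatory.

Obligatory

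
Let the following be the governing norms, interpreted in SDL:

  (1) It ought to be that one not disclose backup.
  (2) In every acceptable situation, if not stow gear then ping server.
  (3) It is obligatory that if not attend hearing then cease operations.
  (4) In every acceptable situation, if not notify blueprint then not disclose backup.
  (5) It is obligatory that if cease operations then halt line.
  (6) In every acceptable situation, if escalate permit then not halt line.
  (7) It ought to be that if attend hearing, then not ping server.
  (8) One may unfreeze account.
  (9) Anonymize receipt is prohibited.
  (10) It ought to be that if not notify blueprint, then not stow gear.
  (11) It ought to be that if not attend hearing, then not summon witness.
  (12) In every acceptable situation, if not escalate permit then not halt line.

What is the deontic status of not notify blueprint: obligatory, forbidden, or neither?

By case analysis on ¬escalate_permit: premise 12 gives O(¬escalate_permit → ¬halt_line) and premise 6 gives O(escalate_permit → ¬halt_line), so O(¬halt_line) either way.
Premise 5, O(cease_operations → halt_line), contraposes to O(¬halt_line → ¬cease_operations); with O(¬halt_line) we get O(¬cease_operations).
The contrapositive of premise 3 (O(¬attend_hearing → cease_operations)) is O(¬cease_operations → attend_hearing), and O(¬cease_operations) is already established, so O(attend_hearing).
With premise 7, O(attend_hearing → ¬ping_server), the K-axiom yields O(¬ping_server).
Premise 2 is O(¬stow_gear → ping_server); contrapositively O(¬ping_server → stow_gear). Since O(¬ping_server) holds, K gives O(stow_gear).
The contrapositive of premise 10 (O(¬notify_blueprint → ¬stow_gear)) is O(stow_gear → notify_blueprint), and O(stow_gear) is already established, so O(notify_blueprint).
Premises 1, 4, 8, 9, 11 do not contribute to this derivation.
Thus O(notify_blueprint), which is F(¬notify_blueprint): ¬notify_blueprint is forbidden.

Forbidden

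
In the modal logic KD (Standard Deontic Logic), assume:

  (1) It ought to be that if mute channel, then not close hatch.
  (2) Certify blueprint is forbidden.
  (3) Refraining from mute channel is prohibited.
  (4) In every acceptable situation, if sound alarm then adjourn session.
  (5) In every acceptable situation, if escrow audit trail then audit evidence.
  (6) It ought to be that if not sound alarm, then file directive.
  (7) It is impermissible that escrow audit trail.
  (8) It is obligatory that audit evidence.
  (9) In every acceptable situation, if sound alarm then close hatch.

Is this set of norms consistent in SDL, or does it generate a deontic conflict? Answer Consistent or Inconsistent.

Consistent

Premise 5 is O(escrow_audit_trail → audit_evidence); even if O(audit_evidence) held, inferring O(escrow_audit_trail) would be affirming the consequent — invalid.
So O(escrow_audit_trail) is not derivable, and the apparent clash with O(¬escrow_audit_trail) does not arise.
A world satisfying every obligation exists (e.g. adjourn_session=false, audit_evidence=true, certify_blueprint=false, close_hatch=false, escrow_audit_trail=false, file_directive=true, mute_channel=true, sound_alarm=false); no atom is both obligatory and forbidden, so the set is consistent.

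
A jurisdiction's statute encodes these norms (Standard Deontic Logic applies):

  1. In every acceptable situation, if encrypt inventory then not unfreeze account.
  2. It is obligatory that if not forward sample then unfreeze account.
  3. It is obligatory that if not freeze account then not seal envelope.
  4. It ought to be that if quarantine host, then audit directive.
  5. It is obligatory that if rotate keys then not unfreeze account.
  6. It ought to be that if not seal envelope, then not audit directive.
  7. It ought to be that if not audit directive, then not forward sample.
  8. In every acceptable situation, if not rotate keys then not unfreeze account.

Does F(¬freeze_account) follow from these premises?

Premises 8 and 5 are O(¬rotate_keys → ¬unfreeze_account) and O(rotate_keys → ¬unfreeze_account); every ideal world satisfies ¬rotate_keys or rotate_keys, so in either case ¬unfreeze_account holds — hence O(¬unfreeze_account).
The contrapositive of premise 2 (O(¬forward_sample → unfreeze_account)) is O(¬unfreeze_account → forward_sample), and O(¬unfreeze_account) is already established, so O(forward_sample).
The contrapositive of premise 7 (O(¬audit_directive → ¬forward_sample)) is O(forward_sample → audit_directive), and O(forward_sample) is already established, so O(audit_directive).
The contrapositive of premise 6 (O(¬seal_envelope → ¬audit_directive)) is O(audit_directive → seal_envelope), and O(audit_directive) is already established, so O(seal_envelope).
The contrapositive of premise 3 (O(¬freeze_account → ¬seal_envelope)) is O(seal_envelope → freeze_account), and O(seal_envelope) is already established, so O(freeze_account).
Premises 1, 4 do not contribute to this derivation.
So O(freeze_account) holds, i.e. F(¬freeze_account). The claim follows.

Yes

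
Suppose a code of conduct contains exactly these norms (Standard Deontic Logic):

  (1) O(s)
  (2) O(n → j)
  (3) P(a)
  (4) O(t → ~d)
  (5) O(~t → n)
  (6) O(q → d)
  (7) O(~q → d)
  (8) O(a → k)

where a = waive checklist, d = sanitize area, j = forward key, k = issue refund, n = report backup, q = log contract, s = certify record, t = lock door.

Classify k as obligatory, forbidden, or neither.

Premise 8 is O(a → k), but O(a) is not derivable from the premises (the permission P(a) asserts only ~O(~a), not O(a)), so it does not yield O(k).
No premise or chain of K-axiom applications forces O(k), and none forces O(~k). So k is neither obligatory nor forbidden under these norms.

Neither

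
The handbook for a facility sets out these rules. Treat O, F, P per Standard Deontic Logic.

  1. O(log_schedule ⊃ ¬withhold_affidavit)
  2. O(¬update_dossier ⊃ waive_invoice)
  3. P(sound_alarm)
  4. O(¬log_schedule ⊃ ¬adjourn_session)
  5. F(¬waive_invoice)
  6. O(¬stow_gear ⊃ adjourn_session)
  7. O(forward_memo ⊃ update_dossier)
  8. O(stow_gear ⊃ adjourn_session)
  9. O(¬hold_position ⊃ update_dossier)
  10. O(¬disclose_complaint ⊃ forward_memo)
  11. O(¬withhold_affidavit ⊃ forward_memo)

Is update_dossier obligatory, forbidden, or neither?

Obligatory

By case analysis on stow_gear: premise 8 gives O(stow_gear ⊃ adjourn_session) and premise 6 gives O(¬stow_gear ⊃ adjourn_session), so O(adjourn_session) either way.
Premise 4 is O(¬log_schedule ⊃ ¬adjourn_session); contrapositively O(adjourn_session ⊃ log_schedule). Since O(adjourn_session) holds, K gives O(log_schedule).
With premise 1, O(log_schedule ⊃ ¬withhold_affidavit), the K-axiom yields O(¬withhold_affidavit).
Applying K to premise 11 (O(¬withhold_affidavit ⊃ forward_memo)) and O(¬withhold_affidavit) yields O(forward_memo).
With premise 7, O(forward_memo ⊃ update_dossier), the K-axiom yields O(update_dossier).
Premises 2, 3, 5, 9, 10 do not contribute to this derivation.
Hence update_dossier is obligatory.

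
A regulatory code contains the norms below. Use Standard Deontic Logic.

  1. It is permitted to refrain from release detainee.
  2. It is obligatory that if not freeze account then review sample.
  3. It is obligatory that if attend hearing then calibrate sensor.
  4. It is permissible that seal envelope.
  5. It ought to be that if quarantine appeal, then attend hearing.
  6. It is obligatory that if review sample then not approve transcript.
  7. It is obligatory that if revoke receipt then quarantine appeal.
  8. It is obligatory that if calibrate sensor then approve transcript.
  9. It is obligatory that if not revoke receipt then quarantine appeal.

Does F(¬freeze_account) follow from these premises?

Yes

By case analysis on ¬revoke_receipt: premise 9 gives O(¬revoke_receipt → quarantine_appeal) and premise 7 gives O(revoke_receipt → quarantine_appeal), so O(quarantine_appeal) either way.
From O(quarantine_appeal) and premise 5, O(quarantine_appeal → attend_hearing), we obtain O(attend_hearing).
With premise 3, O(attend_hearing → calibrate_sensor), the K-axiom yields O(calibrate_sensor).
Premise 8 is O(calibrate_sensor → approve_transcript); since O(calibrate_sensor), deontic closure gives O(approve_transcript).
The contrapositive of premise 6 (O(review_sample → ¬approve_transcript)) is O(approve_transcript → ¬review_sample), and O(approve_transcript) is already established, so O(¬review_sample).
The contrapositive of premise 2 (O(¬freeze_account → review_sample)) is O(¬review_sample → freeze_account), and O(¬review_sample) is already established, so O(freeze_account).
Premises 1, 4 do not contribute to this derivation.
So O(freeze_account) holds, i.e. F(¬freeze_account). The claim follows.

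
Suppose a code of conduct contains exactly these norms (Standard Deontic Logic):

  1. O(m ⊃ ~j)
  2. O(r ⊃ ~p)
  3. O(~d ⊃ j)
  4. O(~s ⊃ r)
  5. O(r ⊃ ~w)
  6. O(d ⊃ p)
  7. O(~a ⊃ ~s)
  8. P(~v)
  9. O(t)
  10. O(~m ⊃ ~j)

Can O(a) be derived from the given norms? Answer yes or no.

Premises 10 and 1 cover both cases: O(~m ⊃ ~j) and O(m ⊃ ~j). Since ~m ∨ m is a tautology, O(~j) follows.
Premise 3 is O(~d ⊃ j); contrapositively O(~j ⊃ d). Since O(~j) holds, K gives O(d).
With premise 6, O(d ⊃ p), the K-axiom yields O(p).
Premise 2 is O(r ⊃ ~p); contrapositively O(p ⊃ ~r). Since O(p) holds, K gives O(~r).
Premise 4, O(~s ⊃ r), contraposes to O(~r ⊃ s); with O(~r) we get O(s).
Premise 7 is O(~a ⊃ ~s); contrapositively O(s ⊃ a). Since O(s) holds, K gives O(a).
Premises 5, 8, 9 do not contribute to this derivation.
So O(a) follows.

Yes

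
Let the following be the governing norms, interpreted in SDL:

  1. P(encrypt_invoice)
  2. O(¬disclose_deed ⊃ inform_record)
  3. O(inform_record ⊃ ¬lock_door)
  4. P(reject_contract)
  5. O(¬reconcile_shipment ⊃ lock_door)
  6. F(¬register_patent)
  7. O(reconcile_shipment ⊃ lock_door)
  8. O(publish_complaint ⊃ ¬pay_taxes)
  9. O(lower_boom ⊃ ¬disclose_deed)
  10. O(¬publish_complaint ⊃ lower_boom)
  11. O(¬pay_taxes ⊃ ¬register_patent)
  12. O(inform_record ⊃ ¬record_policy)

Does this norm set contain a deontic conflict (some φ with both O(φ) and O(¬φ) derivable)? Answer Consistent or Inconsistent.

By case analysis on ¬reconcile_shipment: premise 5 gives O(¬reconcile_shipment ⊃ lock_door) and premise 7 gives O(reconcile_shipment ⊃ lock_door), so O(lock_door) either way.
Premise 3 is O(inform_record ⊃ ¬lock_door); contrapositively O(lock_door ⊃ ¬inform_record). Since O(lock_door) holds, K gives O(¬inform_record).
Premise 2, O(¬disclose_deed ⊃ inform_record), contraposes to O(¬inform_record ⊃ disclose_deed); with O(¬inform_record) we get O(disclose_deed).
The contrapositive of premise 9 (O(lower_boom ⊃ ¬disclose_deed)) is O(disclose_deed ⊃ ¬lower_boom), and O(disclose_deed) is already established, so O(¬lower_boom).
The contrapositive of premise 10 (O(¬publish_complaint ⊃ lower_boom)) is O(¬lower_boom ⊃ publish_complaint), and O(¬lower_boom) is already established, so O(publish_complaint).
Applying K to premise 8 (O(publish_complaint ⊃ ¬pay_taxes)) and O(publish_complaint) yields O(¬pay_taxes).
From O(¬pay_taxes) and premise 11, O(¬pay_taxes ⊃ ¬register_patent), we obtain O(¬register_patent).
However, F(¬register_patent) at premise 6 amounts to O(register_patent).
We now have both O(¬register_patent) and O(register_patent) — register_patent is simultaneously obligatory and forbidden, violating the D-axiom.

Inconsistent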